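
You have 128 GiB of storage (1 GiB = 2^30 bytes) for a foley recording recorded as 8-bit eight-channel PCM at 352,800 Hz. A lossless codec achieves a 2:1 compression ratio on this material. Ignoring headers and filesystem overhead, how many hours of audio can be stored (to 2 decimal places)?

27.05 hours

Uncompressed byte rate = 352,800 × 1 × 8 = 2,822,400 bytes/s.
After 2:1 compression, effective rate ≈ 1411200 bytes/s.
Capacity = 128 × 1,073,741,824 = 137,438,953,472 bytes.
137,438,953,472 / effective rate ≈ 97391.55 s → 27.05 hours.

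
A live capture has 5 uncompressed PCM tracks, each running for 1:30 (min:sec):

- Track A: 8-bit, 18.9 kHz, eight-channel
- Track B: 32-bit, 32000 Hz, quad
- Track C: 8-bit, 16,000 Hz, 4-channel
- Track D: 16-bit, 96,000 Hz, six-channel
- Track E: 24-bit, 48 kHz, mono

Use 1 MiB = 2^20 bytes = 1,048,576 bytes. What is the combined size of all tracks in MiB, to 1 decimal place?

173.7 MiB

1:30 (min:sec) = 90 s.
Track A: 18,900 × 90 × 1 × 8 = 13,608,000 bytes.
Track B: 32,000 × 90 × 4 × 4 = 46,080,000 bytes.
Track C: 16,000 × 90 × 1 × 4 = 5,760,000 bytes.
Track D: 96,000 × 90 × 2 × 6 = 103,680,000 bytes.
Track E: 48,000 × 90 × 3 × 1 = 12,960,000 bytes.
Total = 182,088,000 bytes = 173.7 MiB.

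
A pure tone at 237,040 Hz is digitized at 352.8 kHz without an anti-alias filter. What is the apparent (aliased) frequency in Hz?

115,760 Hz

Nyquist = 352,800/2 = 176,400 Hz; 237,040 Hz exceeds it.
Alias = |237,040 − 1×352,800| = |237,040 − 352,800| = 115,760 Hz.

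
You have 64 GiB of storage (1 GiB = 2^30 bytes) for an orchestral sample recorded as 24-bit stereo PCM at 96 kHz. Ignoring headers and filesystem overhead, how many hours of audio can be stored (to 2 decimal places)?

33.14 hours

Uncompressed byte rate = 96,000 × 3 × 2 = 576,000 bytes/s.
Capacity = 64 × 1,073,741,824 = 68,719,476,736 bytes.
68,719,476,736 / 576,000 ≈ 119304.65 s → 33.14 hours.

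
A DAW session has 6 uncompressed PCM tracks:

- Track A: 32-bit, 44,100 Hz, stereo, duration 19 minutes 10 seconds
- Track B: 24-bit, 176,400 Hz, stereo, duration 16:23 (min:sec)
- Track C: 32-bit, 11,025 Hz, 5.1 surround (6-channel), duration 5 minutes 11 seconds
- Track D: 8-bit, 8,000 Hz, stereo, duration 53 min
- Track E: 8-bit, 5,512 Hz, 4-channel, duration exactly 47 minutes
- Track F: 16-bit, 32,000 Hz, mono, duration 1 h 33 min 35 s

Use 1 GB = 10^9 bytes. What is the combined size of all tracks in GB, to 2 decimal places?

2.00 GB

Track A: 19 minutes 10 seconds = 1,150 s; 44,100 × 1,150 × 4 × 2 = 405,720,000 bytes.
Track B: 16:23 (min:sec) = 983 s; 176,400 × 983 × 3 × 2 = 1,040,407,200 bytes.
Track C: 5 minutes 11 seconds = 311 s; 11,025 × 311 × 4 × 6 = 82,290,600 bytes.
Track D: 53 min = 3,180 s; 8,000 × 3,180 × 1 × 2 = 50,880,000 bytes.
Track E: exactly 47 minutes = 2,820 s; 5,512 × 2,820 × 1 × 4 = 62,175,360 bytes.
Track F: 1 h 33 min 35 s = 5,615 s; 32,000 × 5,615 × 2 × 1 = 359,360,000 bytes.
Total = 2,000,833,160 bytes = 2.00 GB.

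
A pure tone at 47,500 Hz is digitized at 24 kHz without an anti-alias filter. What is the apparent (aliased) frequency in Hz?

500 Hz

Nyquist = 24,000/2 = 12,000 Hz; 47,500 Hz exceeds it.
Alias = |47,500 − 2×24,000| = |47,500 − 48,000| = 500 Hz.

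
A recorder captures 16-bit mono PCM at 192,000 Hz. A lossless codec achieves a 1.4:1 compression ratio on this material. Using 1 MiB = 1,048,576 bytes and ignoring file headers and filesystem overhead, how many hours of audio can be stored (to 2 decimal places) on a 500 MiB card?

0.53 hours

Uncompressed byte rate = 192,000 × 2 × 1 = 384,000 bytes/s.
After 1.4:1 compression, effective rate ≈ 274285.71 bytes/s.
Capacity = 500 × 1,048,576 = 524,288,000 bytes.
524,288,000 / effective rate ≈ 1911.47 s → 0.53 hours.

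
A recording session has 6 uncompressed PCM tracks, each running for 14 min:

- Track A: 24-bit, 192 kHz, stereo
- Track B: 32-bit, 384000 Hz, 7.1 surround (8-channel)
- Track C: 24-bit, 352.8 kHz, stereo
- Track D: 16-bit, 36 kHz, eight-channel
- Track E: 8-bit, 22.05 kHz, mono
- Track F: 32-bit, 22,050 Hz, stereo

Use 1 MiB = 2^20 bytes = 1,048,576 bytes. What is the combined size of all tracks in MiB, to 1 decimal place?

14 min = 840 s.
Track A: 192,000 × 840 × 3 × 2 = 967,680,000 bytes.
Track B: 384,000 × 840 × 4 × 8 = 10,321,920,000 bytes.
Track C: 352,800 × 840 × 3 × 2 = 1,778,112,000 bytes.
Track D: 36,000 × 840 × 2 × 8 = 483,840,000 bytes.
Track E: 22,050 × 840 × 1 × 1 = 18,522,000 bytes.
Track F: 22,050 × 840 × 4 × 2 = 148,176,000 bytes.
Total = 13,718,250,000 bytes = 13082.7 MiB.

13082.7 MiB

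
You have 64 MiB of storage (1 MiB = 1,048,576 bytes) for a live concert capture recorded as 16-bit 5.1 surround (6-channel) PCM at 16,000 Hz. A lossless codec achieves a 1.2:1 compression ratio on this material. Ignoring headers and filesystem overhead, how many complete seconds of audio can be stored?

Uncompressed byte rate = 16,000 × 2 × 6 = 192,000 bytes/s.
After 1.2:1 compression, effective rate ≈ 160000 bytes/s.
Capacity = 64 × 1,048,576 = 67,108,864 bytes.
67,108,864 / effective rate ≈ 419.43 s → 419 seconds.

419 seconds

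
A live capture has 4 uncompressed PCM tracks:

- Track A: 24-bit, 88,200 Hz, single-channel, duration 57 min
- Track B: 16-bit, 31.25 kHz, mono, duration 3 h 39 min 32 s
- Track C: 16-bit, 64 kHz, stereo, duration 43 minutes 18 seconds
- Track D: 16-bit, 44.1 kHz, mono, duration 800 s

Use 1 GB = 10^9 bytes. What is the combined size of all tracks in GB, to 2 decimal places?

Track A: 57 min = 3,420 s; 88,200 × 3,420 × 3 × 1 = 904,932,000 bytes.
Track B: 3 h 39 min 32 s = 13,172 s; 31,250 × 13,172 × 2 × 1 = 823,250,000 bytes.
Track C: 43 minutes 18 seconds = 2,598 s; 64,000 × 2,598 × 2 × 2 = 665,088,000 bytes.
Track D: 44,100 × 800 × 2 × 1 = 70,560,000 bytes.
Total = 2,463,830,000 bytes = 2.46 GB.

2.46 GB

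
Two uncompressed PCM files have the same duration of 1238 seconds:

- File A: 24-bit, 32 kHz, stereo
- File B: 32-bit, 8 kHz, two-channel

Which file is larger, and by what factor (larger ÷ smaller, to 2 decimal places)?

File A, by a factor of 3.00

File A: 32,000 × 3 × 2 = 192,000 bytes/s.
File B: 8,000 × 4 × 2 = 64,000 bytes/s.
File A is larger; ratio = 237,696,000 / 79,232,000 = 3.00.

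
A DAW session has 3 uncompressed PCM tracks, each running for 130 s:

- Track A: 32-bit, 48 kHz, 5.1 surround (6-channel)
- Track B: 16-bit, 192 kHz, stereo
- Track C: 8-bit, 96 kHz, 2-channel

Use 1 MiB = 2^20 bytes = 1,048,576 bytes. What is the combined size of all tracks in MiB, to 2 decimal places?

261.84 MiB

Track A: 48,000 × 130 × 4 × 6 = 149,760,000 bytes.
Track B: 192,000 × 130 × 2 × 2 = 99,840,000 bytes.
Track C: 96,000 × 130 × 1 × 2 = 24,960,000 bytes.
Total = 274,560,000 bytes = 261.84 MiB.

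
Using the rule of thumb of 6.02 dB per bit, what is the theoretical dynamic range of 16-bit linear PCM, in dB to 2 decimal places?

96.32 dB

16 × 6.02 = 96.32 dB.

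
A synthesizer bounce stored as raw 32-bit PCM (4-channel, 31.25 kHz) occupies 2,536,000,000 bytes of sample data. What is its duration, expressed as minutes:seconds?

Byte rate = 31,250 × 4 × 4 = 500,000 bytes/s.
Duration = 2,536,000,000 / 500,000 = 5,072 s.
5,072 s = 84:32.

84:32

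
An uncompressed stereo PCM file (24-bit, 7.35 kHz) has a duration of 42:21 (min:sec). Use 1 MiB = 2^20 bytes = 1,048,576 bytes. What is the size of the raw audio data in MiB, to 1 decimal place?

Duration = 42:21 (min:sec) = 2,541 s.
Bytes = 7,350 samples/s × 2,541 s × 3 bytes/sample × 2 ch = 112,058,100 bytes.
112,058,100 / 1,048,576 = 106.9 MiB.

106.9 MiB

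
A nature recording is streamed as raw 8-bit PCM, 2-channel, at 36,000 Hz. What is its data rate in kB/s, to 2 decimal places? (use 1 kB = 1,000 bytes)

72.00 kB/s

Bit rate = 36,000 × 8 × 2 = 576,000 bits/s.
576,000 / 8 = 72,000 B/s = 72.00 kB/s.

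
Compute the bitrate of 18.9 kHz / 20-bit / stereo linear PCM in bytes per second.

94,500 bytes/s

Bit rate = 18,900 × 20 × 2 = 756,000 bits/s.
756,000 / 8 = 94,500 bytes/s.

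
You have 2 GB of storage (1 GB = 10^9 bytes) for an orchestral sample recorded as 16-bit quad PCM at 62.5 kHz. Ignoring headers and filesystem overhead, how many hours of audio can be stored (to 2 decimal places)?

1.11 hours

Uncompressed byte rate = 62,500 × 2 × 4 = 500,000 bytes/s.
Capacity = 2 × 1,000,000,000 = 2,000,000,000 bytes.
2,000,000,000 / 500,000 ≈ 4000 s → 1.11 hours.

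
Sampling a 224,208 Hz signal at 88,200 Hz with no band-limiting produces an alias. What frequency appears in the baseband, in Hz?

40,392 Hz

Nyquist = 88,200/2 = 44,100 Hz; 224,208 Hz exceeds it.
Alias = |224,208 − 3×88,200| = |224,208 − 264,600| = 40,392 Hz.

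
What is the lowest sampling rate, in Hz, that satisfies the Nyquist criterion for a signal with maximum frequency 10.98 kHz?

Minimum sample rate = 2 × 10,980 Hz = 21,960 Hz.

21,960 Hz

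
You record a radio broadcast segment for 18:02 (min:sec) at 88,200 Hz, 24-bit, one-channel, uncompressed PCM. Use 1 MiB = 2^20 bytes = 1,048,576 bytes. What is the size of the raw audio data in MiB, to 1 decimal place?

Duration = 18:02 (min:sec) = 1,082 s.
Bytes = 88,200 samples/s × 1,082 s × 3 bytes/sample × 1 ch = 286,297,200 bytes.
286,297,200 / 1,048,576 = 273.0 MiB.

273.0 MiB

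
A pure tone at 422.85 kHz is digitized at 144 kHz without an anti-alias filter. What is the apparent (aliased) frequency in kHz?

9.15 kHz

Nyquist = 144,000/2 = 72,000 Hz; 422,850 Hz exceeds it.
Alias = |422,850 − 3×144,000| = |422,850 − 432,000| = 9,150 Hz = 9.15 kHz.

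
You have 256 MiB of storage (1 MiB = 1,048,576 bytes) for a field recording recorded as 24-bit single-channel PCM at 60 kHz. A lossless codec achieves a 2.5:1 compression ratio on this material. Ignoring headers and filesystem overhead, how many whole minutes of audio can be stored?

Uncompressed byte rate = 60,000 × 3 × 1 = 180,000 bytes/s.
After 2.5:1 compression, effective rate ≈ 72000 bytes/s.
Capacity = 256 × 1,048,576 = 268,435,456 bytes.
268,435,456 / effective rate ≈ 3728.27 s → 62 minutes.

62 minutes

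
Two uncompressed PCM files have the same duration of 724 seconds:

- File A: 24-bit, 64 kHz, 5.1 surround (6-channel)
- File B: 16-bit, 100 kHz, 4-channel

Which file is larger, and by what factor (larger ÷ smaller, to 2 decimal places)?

File A, by a factor of 1.44

File A: 64,000 × 3 × 6 = 1,152,000 bytes/s.
File B: 100,000 × 2 × 4 = 800,000 bytes/s.
File A is larger; ratio = 834,048,000 / 579,200,000 = 1.44.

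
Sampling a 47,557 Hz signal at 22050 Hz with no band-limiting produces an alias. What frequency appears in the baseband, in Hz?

Nyquist = 22,050/2 = 11,025 Hz; 47,557 Hz exceeds it.
Alias = |47,557 − 2×22,050| = |47,557 − 44,100| = 3,457 Hz.

3,457 Hz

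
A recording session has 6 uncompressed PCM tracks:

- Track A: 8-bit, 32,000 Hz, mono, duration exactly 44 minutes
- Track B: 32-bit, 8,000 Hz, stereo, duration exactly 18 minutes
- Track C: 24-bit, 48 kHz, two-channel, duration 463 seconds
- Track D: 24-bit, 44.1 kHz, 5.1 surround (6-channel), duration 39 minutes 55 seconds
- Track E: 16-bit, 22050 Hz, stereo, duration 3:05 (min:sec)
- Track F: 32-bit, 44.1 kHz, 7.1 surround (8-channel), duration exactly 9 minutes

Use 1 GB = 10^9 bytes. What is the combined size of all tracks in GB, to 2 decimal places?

2.97 GB

Track A: exactly 44 minutes = 2,640 s; 32,000 × 2,640 × 1 × 1 = 84,480,000 bytes.
Track B: exactly 18 minutes = 1,080 s; 8,000 × 1,080 × 4 × 2 = 69,120,000 bytes.
Track C: 48,000 × 463 × 3 × 2 = 133,344,000 bytes.
Track D: 39 minutes 55 seconds = 2,395 s; 44,100 × 2,395 × 3 × 6 = 1,901,151,000 bytes.
Track E: 3:05 (min:sec) = 185 s; 22,050 × 185 × 2 × 2 = 16,317,000 bytes.
Track F: exactly 9 minutes = 540 s; 44,100 × 540 × 4 × 8 = 762,048,000 bytes.
Total = 2,966,460,000 bytes = 2.97 GB.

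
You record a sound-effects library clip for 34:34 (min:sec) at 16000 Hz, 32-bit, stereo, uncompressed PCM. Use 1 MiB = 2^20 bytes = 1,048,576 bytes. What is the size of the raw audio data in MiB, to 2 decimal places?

Duration = 34:34 (min:sec) = 2,074 s.
Bytes = 16,000 samples/s × 2,074 s × 4 bytes/sample × 2 ch = 265,472,000 bytes.
265,472,000 / 1,048,576 = 253.17 MiB.

253.17 MiB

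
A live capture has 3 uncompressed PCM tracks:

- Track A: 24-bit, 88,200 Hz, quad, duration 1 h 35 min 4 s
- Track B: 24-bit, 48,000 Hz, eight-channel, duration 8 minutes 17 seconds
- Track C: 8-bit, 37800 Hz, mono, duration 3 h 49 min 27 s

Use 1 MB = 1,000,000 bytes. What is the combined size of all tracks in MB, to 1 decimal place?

Track A: 1 h 35 min 4 s = 5,704 s; 88,200 × 5,704 × 3 × 4 = 6,037,113,600 bytes.
Track B: 8 minutes 17 seconds = 497 s; 48,000 × 497 × 3 × 8 = 572,544,000 bytes.
Track C: 3 h 49 min 27 s = 13,767 s; 37,800 × 13,767 × 1 × 1 = 520,392,600 bytes.
Total = 7,130,050,200 bytes = 7130.1 MB.

7130.1 MB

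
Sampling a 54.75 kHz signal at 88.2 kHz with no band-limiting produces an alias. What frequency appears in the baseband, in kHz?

33.45 kHz

Nyquist = 88,200/2 = 44,100 Hz; 54,750 Hz exceeds it.
Alias = |54,750 − 1×88,200| = |54,750 − 88,200| = 33,450 Hz = 33.45 kHz.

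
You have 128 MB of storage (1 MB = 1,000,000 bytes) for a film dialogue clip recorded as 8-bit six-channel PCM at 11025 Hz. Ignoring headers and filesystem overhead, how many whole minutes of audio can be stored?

32 minutes

Uncompressed byte rate = 11,025 × 1 × 6 = 66,150 bytes/s.
Capacity = 128 × 1,000,000 = 128,000,000 bytes.
128,000,000 / 66,150 ≈ 1935 s → 32 minutes.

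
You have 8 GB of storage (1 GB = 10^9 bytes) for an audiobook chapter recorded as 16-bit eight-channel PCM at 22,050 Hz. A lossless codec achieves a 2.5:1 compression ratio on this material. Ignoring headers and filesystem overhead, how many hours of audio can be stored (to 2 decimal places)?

Uncompressed byte rate = 22,050 × 2 × 8 = 352,800 bytes/s.
After 2.5:1 compression, effective rate ≈ 141120 bytes/s.
Capacity = 8 × 1,000,000,000 = 8,000,000,000 bytes.
8,000,000,000 / effective rate ≈ 56689.34 s → 15.75 hours.

15.75 hours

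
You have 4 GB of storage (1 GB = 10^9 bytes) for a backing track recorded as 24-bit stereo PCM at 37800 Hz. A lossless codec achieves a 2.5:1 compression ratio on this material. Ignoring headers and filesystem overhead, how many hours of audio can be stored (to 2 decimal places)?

Uncompressed byte rate = 37,800 × 3 × 2 = 226,800 bytes/s.
After 2.5:1 compression, effective rate ≈ 90720 bytes/s.
Capacity = 4 × 1,000,000,000 = 4,000,000,000 bytes.
4,000,000,000 / effective rate ≈ 44091.71 s → 12.25 hours.

12.25 hours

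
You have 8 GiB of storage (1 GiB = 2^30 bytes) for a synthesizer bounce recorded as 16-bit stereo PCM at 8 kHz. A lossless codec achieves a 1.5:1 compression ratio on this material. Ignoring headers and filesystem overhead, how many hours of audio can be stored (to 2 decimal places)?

Uncompressed byte rate = 8,000 × 2 × 2 = 32,000 bytes/s.
After 1.5:1 compression, effective rate ≈ 21333.33 bytes/s.
Capacity = 8 × 1,073,741,824 = 8,589,934,592 bytes.
8,589,934,592 / effective rate ≈ 402653.18 s → 111.85 hours.

111.85 hours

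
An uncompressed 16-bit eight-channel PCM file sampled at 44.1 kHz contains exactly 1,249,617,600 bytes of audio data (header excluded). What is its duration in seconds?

1,771 seconds

Byte rate = 44,100 × 2 × 8 = 705,600 bytes/s.
Duration = 1,249,617,600 / 705,600 = 1,771 s.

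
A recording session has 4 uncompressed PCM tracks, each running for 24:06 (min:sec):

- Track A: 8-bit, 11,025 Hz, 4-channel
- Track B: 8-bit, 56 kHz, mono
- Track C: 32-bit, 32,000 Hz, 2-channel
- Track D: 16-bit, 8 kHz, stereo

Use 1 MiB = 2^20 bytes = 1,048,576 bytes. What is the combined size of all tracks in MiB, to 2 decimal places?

535.19 MiB

24:06 (min:sec) = 1,446 s.
Track A: 11,025 × 1,446 × 1 × 4 = 63,768,600 bytes.
Track B: 56,000 × 1,446 × 1 × 1 = 80,976,000 bytes.
Track C: 32,000 × 1,446 × 4 × 2 = 370,176,000 bytes.
Track D: 8,000 × 1,446 × 2 × 2 = 46,272,000 bytes.
Total = 561,192,600 bytes = 535.19 MiB.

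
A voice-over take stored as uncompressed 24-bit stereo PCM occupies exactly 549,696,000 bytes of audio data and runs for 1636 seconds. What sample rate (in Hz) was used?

Bytes = sample_rate × seconds × bytes_per_sample × channels.
sample_rate = 549,696,000 / (1,636 × 3 × 2) = 549,696,000 / 9,816 = 56,000 Hz.

56,000 Hz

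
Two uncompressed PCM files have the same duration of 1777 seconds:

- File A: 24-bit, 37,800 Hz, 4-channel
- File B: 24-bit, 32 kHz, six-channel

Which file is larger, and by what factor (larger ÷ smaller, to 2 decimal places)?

File B, by a factor of 1.27

File A: 37,800 × 3 × 4 = 453,600 bytes/s.
File B: 32,000 × 3 × 6 = 576,000 bytes/s.
File B is larger; ratio = 1,023,552,000 / 806,047,200 = 1.27.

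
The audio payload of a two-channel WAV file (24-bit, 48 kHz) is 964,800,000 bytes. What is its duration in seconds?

Byte rate = 48,000 × 3 × 2 = 288,000 bytes/s.
Duration = 964,800,000 / 288,000 = 3,350 s.

3,350 seconds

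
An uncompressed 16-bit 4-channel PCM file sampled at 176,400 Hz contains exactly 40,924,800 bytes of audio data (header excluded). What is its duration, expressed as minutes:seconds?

Byte rate = 176,400 × 2 × 4 = 1,411,200 bytes/s.
Duration = 40,924,800 / 1,411,200 = 29 s.
29 s = 0:29.

0:29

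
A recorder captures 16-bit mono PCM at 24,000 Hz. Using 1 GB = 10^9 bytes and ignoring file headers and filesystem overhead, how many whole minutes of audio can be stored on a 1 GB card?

347 minutes

Uncompressed byte rate = 24,000 × 2 × 1 = 48,000 bytes/s.
Capacity = 1 × 1,000,000,000 = 1,000,000,000 bytes.
1,000,000,000 / 48,000 ≈ 20833.33 s → 347 minutes.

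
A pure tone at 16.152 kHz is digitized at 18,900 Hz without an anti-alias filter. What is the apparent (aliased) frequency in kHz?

2.748 kHz

Nyquist = 18,900/2 = 9,450 Hz; 16,152 Hz exceeds it.
Alias = |16,152 − 1×18,900| = |16,152 − 18,900| = 2,748 Hz = 2.748 kHz.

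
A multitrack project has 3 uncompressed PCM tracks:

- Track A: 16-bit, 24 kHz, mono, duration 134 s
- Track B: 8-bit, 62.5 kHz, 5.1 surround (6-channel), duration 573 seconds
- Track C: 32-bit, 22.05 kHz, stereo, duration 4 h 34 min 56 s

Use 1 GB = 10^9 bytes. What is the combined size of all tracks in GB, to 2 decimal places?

Track A: 24,000 × 134 × 2 × 1 = 6,432,000 bytes.
Track B: 62,500 × 573 × 1 × 6 = 214,875,000 bytes.
Track C: 4 h 34 min 56 s = 16,496 s; 22,050 × 16,496 × 4 × 2 = 2,909,894,400 bytes.
Total = 3,131,201,400 bytes = 3.13 GB.

3.13 GB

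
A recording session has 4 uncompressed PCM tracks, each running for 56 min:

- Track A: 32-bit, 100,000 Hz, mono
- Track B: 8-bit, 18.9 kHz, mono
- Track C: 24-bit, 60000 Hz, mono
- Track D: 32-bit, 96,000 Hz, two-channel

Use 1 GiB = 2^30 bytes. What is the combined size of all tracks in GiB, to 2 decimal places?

56 min = 3,360 s.
Track A: 100,000 × 3,360 × 4 × 1 = 1,344,000,000 bytes.
Track B: 18,900 × 3,360 × 1 × 1 = 63,504,000 bytes.
Track C: 60,000 × 3,360 × 3 × 1 = 604,800,000 bytes.
Track D: 96,000 × 3,360 × 4 × 2 = 2,580,480,000 bytes.
Total = 4,592,784,000 bytes = 4.28 GiB.

4.28 GiB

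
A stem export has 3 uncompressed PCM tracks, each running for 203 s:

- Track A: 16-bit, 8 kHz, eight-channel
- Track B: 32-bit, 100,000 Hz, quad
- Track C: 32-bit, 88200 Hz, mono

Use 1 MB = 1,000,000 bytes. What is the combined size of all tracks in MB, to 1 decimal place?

Track A: 8,000 × 203 × 2 × 8 = 25,984,000 bytes.
Track B: 100,000 × 203 × 4 × 4 = 324,800,000 bytes.
Track C: 88,200 × 203 × 4 × 1 = 71,618,400 bytes.
Total = 422,402,400 bytes = 422.4 MB.

422.4 MB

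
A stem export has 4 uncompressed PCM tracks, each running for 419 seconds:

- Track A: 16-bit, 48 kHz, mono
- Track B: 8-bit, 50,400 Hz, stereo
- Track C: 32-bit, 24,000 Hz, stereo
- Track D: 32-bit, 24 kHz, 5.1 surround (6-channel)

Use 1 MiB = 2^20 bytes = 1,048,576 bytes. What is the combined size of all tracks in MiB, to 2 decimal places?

Track A: 48,000 × 419 × 2 × 1 = 40,224,000 bytes.
Track B: 50,400 × 419 × 1 × 2 = 42,235,200 bytes.
Track C: 24,000 × 419 × 4 × 2 = 80,448,000 bytes.
Track D: 24,000 × 419 × 4 × 6 = 241,344,000 bytes.
Total = 404,251,200 bytes = 385.52 MiB.

385.52 MiB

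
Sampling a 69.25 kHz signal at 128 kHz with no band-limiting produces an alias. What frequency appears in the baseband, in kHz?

58.75 kHz

Nyquist = 128,000/2 = 64,000 Hz; 69,250 Hz exceeds it.
Alias = |69,250 − 1×128,000| = |69,250 − 128,000| = 58,750 Hz = 58.75 kHz.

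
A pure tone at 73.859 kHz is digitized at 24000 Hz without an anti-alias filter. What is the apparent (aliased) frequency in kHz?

1.859 kHz

Nyquist = 24,000/2 = 12,000 Hz; 73,859 Hz exceeds it.
Alias = |73,859 − 3×24,000| = |73,859 − 72,000| = 1,859 Hz = 1.859 kHz.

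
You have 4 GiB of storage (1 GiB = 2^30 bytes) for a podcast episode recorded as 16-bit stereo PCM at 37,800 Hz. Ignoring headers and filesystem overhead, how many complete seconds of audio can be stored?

Uncompressed byte rate = 37,800 × 2 × 2 = 151,200 bytes/s.
Capacity = 4 × 1,073,741,824 = 4,294,967,296 bytes.
4,294,967,296 / 151,200 ≈ 28405.87 s → 28,405 seconds.

28,405 seconds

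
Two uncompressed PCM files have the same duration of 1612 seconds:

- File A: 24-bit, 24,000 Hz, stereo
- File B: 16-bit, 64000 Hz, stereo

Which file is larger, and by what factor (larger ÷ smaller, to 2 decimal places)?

File B, by a factor of 1.78

File A: 24,000 × 3 × 2 = 144,000 bytes/s.
File B: 64,000 × 2 × 2 = 256,000 bytes/s.
File B is larger; ratio = 412,672,000 / 232,128,000 = 1.78.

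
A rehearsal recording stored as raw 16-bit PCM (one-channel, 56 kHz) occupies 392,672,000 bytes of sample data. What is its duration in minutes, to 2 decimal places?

Byte rate = 56,000 × 2 × 1 = 112,000 bytes/s.
Duration = 392,672,000 / 112,000 = 3,506 s.
3,506 s / 60 = 58.43 minutes.

58.43 minutes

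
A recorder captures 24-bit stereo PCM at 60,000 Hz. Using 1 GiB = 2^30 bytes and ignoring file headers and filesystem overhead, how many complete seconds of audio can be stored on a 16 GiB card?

47,721 seconds

Uncompressed byte rate = 60,000 × 3 × 2 = 360,000 bytes/s.
Capacity = 16 × 1,073,741,824 = 17,179,869,184 bytes.
17,179,869,184 / 360,000 ≈ 47721.86 s → 47,721 seconds.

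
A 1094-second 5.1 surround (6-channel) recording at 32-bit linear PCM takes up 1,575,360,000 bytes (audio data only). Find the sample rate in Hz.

60,000 Hz

Bytes = sample_rate × seconds × bytes_per_sample × channels.
sample_rate = 1,575,360,000 / (1,094 × 4 × 6) = 1,575,360,000 / 26,256 = 60,000 Hz.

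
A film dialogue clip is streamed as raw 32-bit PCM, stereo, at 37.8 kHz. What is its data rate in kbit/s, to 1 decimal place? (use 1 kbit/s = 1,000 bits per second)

Bit rate = 37,800 × 32 × 2 = 2,419,200 bits/s.
= 2419.2 kbit/s.

2419.2 kbit/s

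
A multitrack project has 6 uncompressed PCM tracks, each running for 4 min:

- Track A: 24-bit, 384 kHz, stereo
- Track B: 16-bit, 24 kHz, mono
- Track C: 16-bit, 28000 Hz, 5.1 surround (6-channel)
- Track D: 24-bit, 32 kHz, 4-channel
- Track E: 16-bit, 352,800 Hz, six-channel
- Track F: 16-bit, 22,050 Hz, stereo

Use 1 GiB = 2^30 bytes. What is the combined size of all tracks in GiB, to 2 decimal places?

4 min = 240 s.
Track A: 384,000 × 240 × 3 × 2 = 552,960,000 bytes.
Track B: 24,000 × 240 × 2 × 1 = 11,520,000 bytes.
Track C: 28,000 × 240 × 2 × 6 = 80,640,000 bytes.
Track D: 32,000 × 240 × 3 × 4 = 92,160,000 bytes.
Track E: 352,800 × 240 × 2 × 6 = 1,016,064,000 bytes.
Track F: 22,050 × 240 × 2 × 2 = 21,168,000 bytes.
Total = 1,774,512,000 bytes = 1.65 GiB.

1.65 GiB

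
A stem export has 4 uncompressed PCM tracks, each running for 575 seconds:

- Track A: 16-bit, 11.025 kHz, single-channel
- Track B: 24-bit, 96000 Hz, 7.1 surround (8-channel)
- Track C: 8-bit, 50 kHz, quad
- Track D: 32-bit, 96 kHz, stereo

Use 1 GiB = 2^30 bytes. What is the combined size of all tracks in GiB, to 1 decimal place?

Track A: 11,025 × 575 × 2 × 1 = 12,678,750 bytes.
Track B: 96,000 × 575 × 3 × 8 = 1,324,800,000 bytes.
Track C: 50,000 × 575 × 1 × 4 = 115,000,000 bytes.
Track D: 96,000 × 575 × 4 × 2 = 441,600,000 bytes.
Total = 1,894,078,750 bytes = 1.8 GiB.

1.8 GiB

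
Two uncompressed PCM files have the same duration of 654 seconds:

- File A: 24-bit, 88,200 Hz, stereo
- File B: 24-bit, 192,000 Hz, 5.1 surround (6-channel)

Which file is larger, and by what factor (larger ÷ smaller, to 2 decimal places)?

File B, by a factor of 6.53

File A: 88,200 × 3 × 2 = 529,200 bytes/s.
File B: 192,000 × 3 × 6 = 3,456,000 bytes/s.
File B is larger; ratio = 2,260,224,000 / 346,096,800 = 6.53.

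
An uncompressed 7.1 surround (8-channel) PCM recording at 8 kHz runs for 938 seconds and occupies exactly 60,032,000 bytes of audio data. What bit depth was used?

8 bits

Bytes per sample = 60,032,000 / (8,000 × 938 × 8) = 60,032,000 / 60,032,000 = 1.
Bit depth = 1 × 8 = 8 bits.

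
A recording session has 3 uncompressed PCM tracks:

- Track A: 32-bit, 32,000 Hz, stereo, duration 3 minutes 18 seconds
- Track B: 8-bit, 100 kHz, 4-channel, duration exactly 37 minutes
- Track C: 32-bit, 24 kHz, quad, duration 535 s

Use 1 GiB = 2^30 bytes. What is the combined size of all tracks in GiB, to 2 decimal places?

Track A: 3 minutes 18 seconds = 198 s; 32,000 × 198 × 4 × 2 = 50,688,000 bytes.
Track B: exactly 37 minutes = 2,220 s; 100,000 × 2,220 × 1 × 4 = 888,000,000 bytes.
Track C: 24,000 × 535 × 4 × 4 = 205,440,000 bytes.
Total = 1,144,128,000 bytes = 1.07 GiB.

1.07 GiB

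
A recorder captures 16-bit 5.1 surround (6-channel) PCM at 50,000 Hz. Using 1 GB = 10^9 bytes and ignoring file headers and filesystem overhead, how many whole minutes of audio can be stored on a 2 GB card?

55 minutes

Uncompressed byte rate = 50,000 × 2 × 6 = 600,000 bytes/s.
Capacity = 2 × 1,000,000,000 = 2,000,000,000 bytes.
2,000,000,000 / 600,000 ≈ 3333.33 s → 55 minutes.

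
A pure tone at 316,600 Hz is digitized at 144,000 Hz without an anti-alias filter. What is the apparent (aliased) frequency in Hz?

Nyquist = 144,000/2 = 72,000 Hz; 316,600 Hz exceeds it.
Alias = |316,600 − 2×144,000| = |316,600 − 288,000| = 28,600 Hz.

28,600 Hz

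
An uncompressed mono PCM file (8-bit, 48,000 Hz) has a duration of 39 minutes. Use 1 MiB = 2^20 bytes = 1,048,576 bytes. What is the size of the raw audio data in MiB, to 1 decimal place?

Duration = 39 minutes = 2,340 s.
Bytes = 48,000 samples/s × 2,340 s × 1 bytes/sample × 1 ch = 112,320,000 bytes.
112,320,000 / 1,048,576 = 107.1 MiB.

107.1 MiB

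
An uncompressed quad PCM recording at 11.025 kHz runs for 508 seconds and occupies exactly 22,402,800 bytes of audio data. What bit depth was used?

Bytes per sample = 22,402,800 / (11,025 × 508 × 4) = 22,402,800 / 22,402,800 = 1.
Bit depth = 1 × 8 = 8 bits.

8 bits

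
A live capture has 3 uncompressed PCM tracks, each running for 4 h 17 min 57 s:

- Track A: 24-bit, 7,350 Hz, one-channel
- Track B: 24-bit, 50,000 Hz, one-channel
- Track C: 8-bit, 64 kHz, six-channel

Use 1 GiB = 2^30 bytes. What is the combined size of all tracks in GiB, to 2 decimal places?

4 h 17 min 57 s = 15,477 s.
Track A: 7,350 × 15,477 × 3 × 1 = 341,267,850 bytes.
Track B: 50,000 × 15,477 × 3 × 1 = 2,321,550,000 bytes.
Track C: 64,000 × 15,477 × 1 × 6 = 5,943,168,000 bytes.
Total = 8,605,985,850 bytes = 8.01 GiB.

8.01 GiB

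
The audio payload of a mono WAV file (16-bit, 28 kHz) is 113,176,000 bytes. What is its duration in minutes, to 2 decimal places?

33.68 minutes

Byte rate = 28,000 × 2 × 1 = 56,000 bytes/s.
Duration = 113,176,000 / 56,000 = 2,021 s.
2,021 s / 60 = 33.68 minutes.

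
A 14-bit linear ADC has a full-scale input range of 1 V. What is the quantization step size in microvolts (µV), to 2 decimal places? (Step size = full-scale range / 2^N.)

61.04 µV

1 V / 2^14 = 1 / 16,384 V = 61.04 µV.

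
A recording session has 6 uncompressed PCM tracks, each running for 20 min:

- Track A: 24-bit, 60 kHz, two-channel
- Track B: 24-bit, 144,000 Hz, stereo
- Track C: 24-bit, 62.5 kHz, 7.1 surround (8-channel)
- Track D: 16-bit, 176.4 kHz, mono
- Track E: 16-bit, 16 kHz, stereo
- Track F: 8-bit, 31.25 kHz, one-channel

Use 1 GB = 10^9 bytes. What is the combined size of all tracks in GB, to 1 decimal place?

20 min = 1,200 s.
Track A: 60,000 × 1,200 × 3 × 2 = 432,000,000 bytes.
Track B: 144,000 × 1,200 × 3 × 2 = 1,036,800,000 bytes.
Track C: 62,500 × 1,200 × 3 × 8 = 1,800,000,000 bytes.
Track D: 176,400 × 1,200 × 2 × 1 = 423,360,000 bytes.
Track E: 16,000 × 1,200 × 2 × 2 = 76,800,000 bytes.
Track F: 31,250 × 1,200 × 1 × 1 = 37,500,000 bytes.
Total = 3,806,460,000 bytes = 3.8 GB.

3.8 GB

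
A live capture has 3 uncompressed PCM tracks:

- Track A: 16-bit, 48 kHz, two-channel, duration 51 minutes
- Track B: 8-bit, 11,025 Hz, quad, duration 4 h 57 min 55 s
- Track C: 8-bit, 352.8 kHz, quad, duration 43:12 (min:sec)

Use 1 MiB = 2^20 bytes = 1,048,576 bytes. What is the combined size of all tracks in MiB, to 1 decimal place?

Track A: 51 minutes = 3,060 s; 48,000 × 3,060 × 2 × 2 = 587,520,000 bytes.
Track B: 4 h 57 min 55 s = 17,875 s; 11,025 × 17,875 × 1 × 4 = 788,287,500 bytes.
Track C: 43:12 (min:sec) = 2,592 s; 352,800 × 2,592 × 1 × 4 = 3,657,830,400 bytes.
Total = 5,033,637,900 bytes = 4800.5 MiB.

4800.5 MiB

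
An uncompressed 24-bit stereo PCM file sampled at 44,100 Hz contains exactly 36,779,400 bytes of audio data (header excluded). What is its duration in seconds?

Byte rate = 44,100 × 3 × 2 = 264,600 bytes/s.
Duration = 36,779,400 / 264,600 = 139 s.

139 seconds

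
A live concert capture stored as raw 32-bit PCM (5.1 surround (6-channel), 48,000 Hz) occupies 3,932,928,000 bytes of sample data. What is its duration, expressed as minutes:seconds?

56:54

Byte rate = 48,000 × 4 × 6 = 1,152,000 bytes/s.
Duration = 3,932,928,000 / 1,152,000 = 3,414 s.
3,414 s = 56:54.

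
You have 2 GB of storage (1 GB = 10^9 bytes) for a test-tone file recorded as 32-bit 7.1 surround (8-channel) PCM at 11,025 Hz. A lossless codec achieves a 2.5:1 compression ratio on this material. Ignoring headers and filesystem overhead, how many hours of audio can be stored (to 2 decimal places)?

3.94 hours

Uncompressed byte rate = 11,025 × 4 × 8 = 352,800 bytes/s.
After 2.5:1 compression, effective rate ≈ 141120 bytes/s.
Capacity = 2 × 1,000,000,000 = 2,000,000,000 bytes.
2,000,000,000 / effective rate ≈ 14172.34 s → 3.94 hours.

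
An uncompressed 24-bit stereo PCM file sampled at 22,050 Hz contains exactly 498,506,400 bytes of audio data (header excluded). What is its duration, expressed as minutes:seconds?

Byte rate = 22,050 × 3 × 2 = 132,300 bytes/s.
Duration = 498,506,400 / 132,300 = 3,768 s.
3,768 s = 62:48.

62:48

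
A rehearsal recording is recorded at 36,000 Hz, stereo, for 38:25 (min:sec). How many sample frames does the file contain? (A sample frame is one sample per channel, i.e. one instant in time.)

38:25 (min:sec) = 2,305 s.
36,000 samples/s × 2,305 s = 82,980,000 frames.

82,980,000 sample frames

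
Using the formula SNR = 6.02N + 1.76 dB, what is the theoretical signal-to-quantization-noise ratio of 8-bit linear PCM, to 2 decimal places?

6.02 × 8 + 1.76 = 49.92 dB.

49.92 dB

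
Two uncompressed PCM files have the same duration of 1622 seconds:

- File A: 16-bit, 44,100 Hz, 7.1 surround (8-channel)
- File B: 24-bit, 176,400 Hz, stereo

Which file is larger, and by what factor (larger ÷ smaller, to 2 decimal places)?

File A: 44,100 × 2 × 8 = 705,600 bytes/s.
File B: 176,400 × 3 × 2 = 1,058,400 bytes/s.
File B is larger; ratio = 1,716,724,800 / 1,144,483,200 = 1.50.

File B, by a factor of 1.50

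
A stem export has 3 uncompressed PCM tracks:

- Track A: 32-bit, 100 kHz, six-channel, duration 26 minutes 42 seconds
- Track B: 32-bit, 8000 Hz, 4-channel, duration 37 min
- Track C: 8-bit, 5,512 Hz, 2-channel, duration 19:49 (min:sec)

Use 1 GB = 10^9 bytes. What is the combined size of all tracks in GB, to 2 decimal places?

4.14 GB

Track A: 26 minutes 42 seconds = 1,602 s; 100,000 × 1,602 × 4 × 6 = 3,844,800,000 bytes.
Track B: 37 min = 2,220 s; 8,000 × 2,220 × 4 × 4 = 284,160,000 bytes.
Track C: 19:49 (min:sec) = 1,189 s; 5,512 × 1,189 × 1 × 2 = 13,107,536 bytes.
Total = 4,142,067,536 bytes = 4.14 GB.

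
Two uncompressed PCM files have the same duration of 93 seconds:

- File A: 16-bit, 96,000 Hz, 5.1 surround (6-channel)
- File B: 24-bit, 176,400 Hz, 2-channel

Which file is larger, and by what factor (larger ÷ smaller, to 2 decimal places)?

File A, by a factor of 1.09

File A: 96,000 × 2 × 6 = 1,152,000 bytes/s.
File B: 176,400 × 3 × 2 = 1,058,400 bytes/s.
File A is larger; ratio = 107,136,000 / 98,431,200 = 1.09.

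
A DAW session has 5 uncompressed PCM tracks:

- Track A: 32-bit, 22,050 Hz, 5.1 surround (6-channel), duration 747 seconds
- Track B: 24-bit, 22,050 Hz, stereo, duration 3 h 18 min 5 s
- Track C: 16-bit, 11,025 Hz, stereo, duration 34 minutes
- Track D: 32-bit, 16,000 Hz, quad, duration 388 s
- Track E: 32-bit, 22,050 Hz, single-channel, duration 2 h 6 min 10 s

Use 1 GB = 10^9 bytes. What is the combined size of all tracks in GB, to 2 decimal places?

2.82 GB

Track A: 22,050 × 747 × 4 × 6 = 395,312,400 bytes.
Track B: 3 h 18 min 5 s = 11,885 s; 22,050 × 11,885 × 3 × 2 = 1,572,385,500 bytes.
Track C: 34 minutes = 2,040 s; 11,025 × 2,040 × 2 × 2 = 89,964,000 bytes.
Track D: 16,000 × 388 × 4 × 4 = 99,328,000 bytes.
Track E: 2 h 6 min 10 s = 7,570 s; 22,050 × 7,570 × 4 × 1 = 667,674,000 bytes.
Total = 2,824,663,900 bytes = 2.82 GB.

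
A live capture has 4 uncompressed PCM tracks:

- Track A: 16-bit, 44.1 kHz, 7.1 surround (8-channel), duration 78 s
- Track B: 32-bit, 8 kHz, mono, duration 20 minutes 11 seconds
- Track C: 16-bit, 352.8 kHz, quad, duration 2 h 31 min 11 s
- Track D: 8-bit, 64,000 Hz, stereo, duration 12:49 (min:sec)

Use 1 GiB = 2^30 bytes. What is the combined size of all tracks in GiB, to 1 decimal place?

24.0 GiB

Track A: 44,100 × 78 × 2 × 8 = 55,036,800 bytes.
Track B: 20 minutes 11 seconds = 1,211 s; 8,000 × 1,211 × 4 × 1 = 38,752,000 bytes.
Track C: 2 h 31 min 11 s = 9,071 s; 352,800 × 9,071 × 2 × 4 = 25,601,990,400 bytes.
Track D: 12:49 (min:sec) = 769 s; 64,000 × 769 × 1 × 2 = 98,432,000 bytes.
Total = 25,794,211,200 bytes = 24.0 GiB.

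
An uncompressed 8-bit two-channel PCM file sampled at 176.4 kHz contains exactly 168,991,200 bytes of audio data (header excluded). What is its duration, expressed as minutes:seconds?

7:59

Byte rate = 176,400 × 1 × 2 = 352,800 bytes/s.
Duration = 168,991,200 / 352,800 = 479 s.
479 s = 7:59.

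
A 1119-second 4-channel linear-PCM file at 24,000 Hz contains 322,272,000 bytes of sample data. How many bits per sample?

Bytes per sample = 322,272,000 / (24,000 × 1,119 × 4) = 322,272,000 / 107,424,000 = 3.
Bit depth = 3 × 8 = 24 bits.

24 bits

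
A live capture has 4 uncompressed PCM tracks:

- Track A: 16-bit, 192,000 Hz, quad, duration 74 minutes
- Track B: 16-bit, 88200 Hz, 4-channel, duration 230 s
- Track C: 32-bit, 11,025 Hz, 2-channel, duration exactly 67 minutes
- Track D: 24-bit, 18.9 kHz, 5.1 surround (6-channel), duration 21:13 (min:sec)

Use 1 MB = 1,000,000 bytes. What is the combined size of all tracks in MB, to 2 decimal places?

7769.77 MB

Track A: 74 minutes = 4,440 s; 192,000 × 4,440 × 2 × 4 = 6,819,840,000 bytes.
Track B: 88,200 × 230 × 2 × 4 = 162,288,000 bytes.
Track C: exactly 67 minutes = 4,020 s; 11,025 × 4,020 × 4 × 2 = 354,564,000 bytes.
Track D: 21:13 (min:sec) = 1,273 s; 18,900 × 1,273 × 3 × 6 = 433,074,600 bytes.
Total = 7,769,766,600 bytes = 7769.77 MB.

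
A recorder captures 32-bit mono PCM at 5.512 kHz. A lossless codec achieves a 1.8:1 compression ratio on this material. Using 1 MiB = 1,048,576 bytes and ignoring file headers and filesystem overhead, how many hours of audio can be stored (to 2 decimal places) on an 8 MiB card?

Uncompressed byte rate = 5,512 × 4 × 1 = 22,048 bytes/s.
After 1.8:1 compression, effective rate ≈ 12248.89 bytes/s.
Capacity = 8 × 1,048,576 = 8,388,608 bytes.
8,388,608 / effective rate ≈ 684.85 s → 0.19 hours.

0.19 hours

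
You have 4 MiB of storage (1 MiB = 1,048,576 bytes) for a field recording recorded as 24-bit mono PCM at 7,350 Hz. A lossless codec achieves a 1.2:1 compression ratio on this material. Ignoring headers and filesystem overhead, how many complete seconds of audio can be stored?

Uncompressed byte rate = 7,350 × 3 × 1 = 22,050 bytes/s.
After 1.2:1 compression, effective rate ≈ 18375 bytes/s.
Capacity = 4 × 1,048,576 = 4,194,304 bytes.
4,194,304 / effective rate ≈ 228.26 s → 228 seconds.

228 seconds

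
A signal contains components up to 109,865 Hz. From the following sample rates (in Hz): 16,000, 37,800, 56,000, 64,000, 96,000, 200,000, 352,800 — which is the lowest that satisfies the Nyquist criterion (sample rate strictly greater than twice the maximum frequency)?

352,800 Hz

Need sample rate > 2 × 109,865 = 219,730 Hz.
Lowest listed rate above 219,730 Hz is 352,800 Hz.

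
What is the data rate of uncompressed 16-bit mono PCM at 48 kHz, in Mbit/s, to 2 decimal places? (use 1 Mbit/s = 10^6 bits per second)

Bit rate = 48,000 × 16 × 1 = 768,000 bits/s.
= 0.77 Mbit/s.

0.77 Mbit/s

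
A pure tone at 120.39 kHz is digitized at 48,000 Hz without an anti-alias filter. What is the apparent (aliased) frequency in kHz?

23.61 kHz

Nyquist = 48,000/2 = 24,000 Hz; 120,390 Hz exceeds it.
Alias = |120,390 − 3×48,000| = |120,390 − 144,000| = 23,610 Hz = 23.61 kHz.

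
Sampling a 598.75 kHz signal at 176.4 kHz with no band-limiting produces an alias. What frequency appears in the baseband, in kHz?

69.55 kHz

Nyquist = 176,400/2 = 88,200 Hz; 598,750 Hz exceeds it.
Alias = |598,750 − 3×176,400| = |598,750 − 529,200| = 69,550 Hz = 69.55 kHz.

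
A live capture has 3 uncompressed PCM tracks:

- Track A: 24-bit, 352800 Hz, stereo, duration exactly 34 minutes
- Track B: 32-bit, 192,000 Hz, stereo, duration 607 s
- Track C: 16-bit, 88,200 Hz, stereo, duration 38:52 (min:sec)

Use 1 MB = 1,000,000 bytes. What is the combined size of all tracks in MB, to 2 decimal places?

6073.35 MB

Track A: exactly 34 minutes = 2,040 s; 352,800 × 2,040 × 3 × 2 = 4,318,272,000 bytes.
Track B: 192,000 × 607 × 4 × 2 = 932,352,000 bytes.
Track C: 38:52 (min:sec) = 2,332 s; 88,200 × 2,332 × 2 × 2 = 822,729,600 bytes.
Total = 6,073,353,600 bytes = 6073.35 MB.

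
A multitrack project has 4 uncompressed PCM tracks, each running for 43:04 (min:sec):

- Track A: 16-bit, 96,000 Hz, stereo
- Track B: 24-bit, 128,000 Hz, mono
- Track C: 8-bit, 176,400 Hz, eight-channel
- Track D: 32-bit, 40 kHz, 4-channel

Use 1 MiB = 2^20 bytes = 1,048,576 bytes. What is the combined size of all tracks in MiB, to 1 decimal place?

43:04 (min:sec) = 2,584 s.
Track A: 96,000 × 2,584 × 2 × 2 = 992,256,000 bytes.
Track B: 128,000 × 2,584 × 3 × 1 = 992,256,000 bytes.
Track C: 176,400 × 2,584 × 1 × 8 = 3,646,540,800 bytes.
Track D: 40,000 × 2,584 × 4 × 4 = 1,653,760,000 bytes.
Total = 7,284,812,800 bytes = 6947.3 MiB.

6947.3 MiB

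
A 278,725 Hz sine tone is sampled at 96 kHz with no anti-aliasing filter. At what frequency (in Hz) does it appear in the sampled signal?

Nyquist = 96,000/2 = 48,000 Hz; 278,725 Hz exceeds it.
Alias = |278,725 − 3×96,000| = |278,725 − 288,000| = 9,275 Hz.

9,275 Hz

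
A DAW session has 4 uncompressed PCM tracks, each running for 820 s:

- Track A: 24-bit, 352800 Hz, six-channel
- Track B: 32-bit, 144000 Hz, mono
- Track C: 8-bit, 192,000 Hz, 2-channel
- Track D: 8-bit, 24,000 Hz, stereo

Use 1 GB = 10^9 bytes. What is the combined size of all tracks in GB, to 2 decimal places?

Track A: 352,800 × 820 × 3 × 6 = 5,207,328,000 bytes.
Track B: 144,000 × 820 × 4 × 1 = 472,320,000 bytes.
Track C: 192,000 × 820 × 1 × 2 = 314,880,000 bytes.
Track D: 24,000 × 820 × 1 × 2 = 39,360,000 bytes.
Total = 6,033,888,000 bytes = 6.03 GB.

6.03 GB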